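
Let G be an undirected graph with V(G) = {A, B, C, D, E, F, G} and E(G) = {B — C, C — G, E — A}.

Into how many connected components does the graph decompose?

4

From A: component {A, E}.
From B: component {B, C, G}.
From D: component {D}.
From F: component {F}.
That's 4 components.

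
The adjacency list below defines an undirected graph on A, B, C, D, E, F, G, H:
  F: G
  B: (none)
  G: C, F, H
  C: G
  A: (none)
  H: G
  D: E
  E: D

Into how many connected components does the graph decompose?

4

From A: component {A}.
From B: component {B}.
From C: component {C, F, G, H}.
From D: component {D, E}.
That's 4 components.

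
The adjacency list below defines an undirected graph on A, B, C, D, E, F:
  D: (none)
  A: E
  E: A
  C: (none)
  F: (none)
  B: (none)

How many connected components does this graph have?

5

From A: component {A, E}.
From B: component {B}.
From C: component {C}.
From D: component {D}.
From F: component {F}.
That's 5 components.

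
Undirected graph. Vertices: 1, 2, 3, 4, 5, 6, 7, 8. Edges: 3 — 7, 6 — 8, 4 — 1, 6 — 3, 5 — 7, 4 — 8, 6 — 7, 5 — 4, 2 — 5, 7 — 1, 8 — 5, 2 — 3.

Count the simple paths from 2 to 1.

2–3–6–7–1
2–3–6–7–5–4–1
2–3–6–7–5–8–4–1
2–3–6–8–4–1
2–3–6–8–4–5–7–1
2–3–6–8–5–4–1
2–3–6–8–5–7–1
2–3–7–1
... and 13 more.

21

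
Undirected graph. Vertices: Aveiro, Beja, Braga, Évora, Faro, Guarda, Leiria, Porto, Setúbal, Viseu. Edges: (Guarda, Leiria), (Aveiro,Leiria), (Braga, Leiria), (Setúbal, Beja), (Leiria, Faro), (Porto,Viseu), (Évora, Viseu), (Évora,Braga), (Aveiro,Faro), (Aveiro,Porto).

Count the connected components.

From Aveiro: component {Aveiro, Braga, Évora, Faro, Guarda, Leiria, Porto, Viseu}.
From Beja: component {Beja, Setúbal}.
That's 2 components.

2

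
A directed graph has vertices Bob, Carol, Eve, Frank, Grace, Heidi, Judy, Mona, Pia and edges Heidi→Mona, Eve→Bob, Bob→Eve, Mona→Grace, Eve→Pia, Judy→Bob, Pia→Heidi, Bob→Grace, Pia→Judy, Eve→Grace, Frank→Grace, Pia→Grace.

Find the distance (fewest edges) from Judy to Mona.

5

Distance 0: Judy.
Distance 1: Bob.
Distance 2: Eve, Grace.
Distance 3: Pia.
Distance 4: Heidi.
Distance 5: Mona — contains Mona.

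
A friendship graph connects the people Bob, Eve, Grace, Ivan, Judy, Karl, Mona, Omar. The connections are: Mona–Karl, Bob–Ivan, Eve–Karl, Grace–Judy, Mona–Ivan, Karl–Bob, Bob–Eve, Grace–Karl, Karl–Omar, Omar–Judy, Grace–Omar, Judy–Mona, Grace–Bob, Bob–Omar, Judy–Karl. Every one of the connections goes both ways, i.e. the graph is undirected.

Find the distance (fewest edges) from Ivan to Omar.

2

Distance 0: Ivan.
Distance 1: Bob, Mona.
Distance 2: Eve, Grace, Judy, Karl, Omar — contains Omar.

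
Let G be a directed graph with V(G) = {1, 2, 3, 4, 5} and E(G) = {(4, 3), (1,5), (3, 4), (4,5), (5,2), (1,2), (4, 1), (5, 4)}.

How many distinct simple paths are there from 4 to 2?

4→1→2
4→1→5→2
4→5→2

3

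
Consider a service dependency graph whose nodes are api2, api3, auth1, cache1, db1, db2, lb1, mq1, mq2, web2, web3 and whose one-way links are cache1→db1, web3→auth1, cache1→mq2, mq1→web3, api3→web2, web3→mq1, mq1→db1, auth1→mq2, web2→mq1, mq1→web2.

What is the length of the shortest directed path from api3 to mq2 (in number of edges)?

Distance 0: api3.
Distance 1: web2.
Distance 2: mq1.
Distance 3: db1, web3.
Distance 4: auth1.
Distance 5: mq2 — contains mq2.

5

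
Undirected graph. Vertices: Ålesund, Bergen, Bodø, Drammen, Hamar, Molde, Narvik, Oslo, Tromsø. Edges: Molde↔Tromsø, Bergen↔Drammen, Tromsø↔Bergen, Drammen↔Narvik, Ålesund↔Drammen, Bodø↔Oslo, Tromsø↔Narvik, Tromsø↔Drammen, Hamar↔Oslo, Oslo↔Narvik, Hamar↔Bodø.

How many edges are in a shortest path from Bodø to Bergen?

Distance 0: Bodø.
Distance 1: Hamar, Oslo.
Distance 2: Narvik.
Distance 3: Drammen, Tromsø.
Distance 4: Ålesund, Bergen, Molde — contains Bergen.

4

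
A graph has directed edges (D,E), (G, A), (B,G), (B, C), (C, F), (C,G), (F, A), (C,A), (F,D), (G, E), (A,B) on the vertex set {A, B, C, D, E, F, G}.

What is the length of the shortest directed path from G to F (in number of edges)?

4

Distance 0: G.
Distance 1: A, E.
Distance 2: B.
Distance 3: C.
Distance 4: F — contains F.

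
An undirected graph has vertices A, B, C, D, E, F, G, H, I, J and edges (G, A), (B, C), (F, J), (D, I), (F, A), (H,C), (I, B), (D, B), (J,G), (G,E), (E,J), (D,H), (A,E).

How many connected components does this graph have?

From A: component {A, E, F, G, J}.
From B: component {B, C, D, H, I}.
That's 2 components.

2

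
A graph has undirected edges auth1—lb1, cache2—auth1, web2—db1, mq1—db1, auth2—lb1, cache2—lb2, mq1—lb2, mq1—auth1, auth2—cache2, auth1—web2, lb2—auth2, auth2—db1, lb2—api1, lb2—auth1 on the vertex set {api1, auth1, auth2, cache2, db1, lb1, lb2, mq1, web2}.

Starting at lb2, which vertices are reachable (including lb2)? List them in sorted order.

Start at lb2.
Its neighbours: api1, auth1, auth2, cache2, mq1.
Then their neighbours: db1, lb1, web2.
Every vertex is now reached.

api1, auth1, auth2, cache2, db1, lb1, lb2, mq1, web2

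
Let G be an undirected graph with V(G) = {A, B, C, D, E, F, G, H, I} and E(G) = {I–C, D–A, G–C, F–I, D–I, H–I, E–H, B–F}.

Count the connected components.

1

From A: component {A, B, C, D, E, F, G, H, I}.
That's 1 component.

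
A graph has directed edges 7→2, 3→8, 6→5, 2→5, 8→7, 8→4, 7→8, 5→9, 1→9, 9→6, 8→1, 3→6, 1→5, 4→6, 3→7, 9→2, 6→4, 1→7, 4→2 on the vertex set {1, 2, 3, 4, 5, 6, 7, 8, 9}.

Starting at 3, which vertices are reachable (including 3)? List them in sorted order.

Start at 3.
Its neighbours: 6, 7, 8.
Then their neighbours: 1, 2, 4, 5.
Then next layer: 9.
Every vertex is now reached.

1, 2, 3, 4, 5, 6, 7, 8, 9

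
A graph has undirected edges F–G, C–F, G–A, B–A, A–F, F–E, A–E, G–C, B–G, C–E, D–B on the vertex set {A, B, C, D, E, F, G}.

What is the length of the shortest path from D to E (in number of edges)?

Distance 0: D.
Distance 1: B.
Distance 2: A, G.
Distance 3: C, E, F — contains E.

3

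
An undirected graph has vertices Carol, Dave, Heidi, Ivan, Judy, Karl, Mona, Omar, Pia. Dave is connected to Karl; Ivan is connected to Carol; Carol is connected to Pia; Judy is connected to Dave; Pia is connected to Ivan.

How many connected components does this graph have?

5

From Carol: component {Carol, Ivan, Pia}.
From Dave: component {Dave, Judy, Karl}.
From Heidi: component {Heidi}.
From Mona: component {Mona}.
From Omar: component {Omar}.
That's 5 components.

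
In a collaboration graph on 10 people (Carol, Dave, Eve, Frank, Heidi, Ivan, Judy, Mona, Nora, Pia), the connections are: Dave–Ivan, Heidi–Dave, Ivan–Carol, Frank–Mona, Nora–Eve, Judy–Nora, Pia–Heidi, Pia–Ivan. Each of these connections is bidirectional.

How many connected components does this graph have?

3

From Carol: component {Carol, Dave, Heidi, Ivan, Pia}.
From Eve: component {Eve, Judy, Nora}.
From Frank: component {Frank, Mona}.
That's 3 components.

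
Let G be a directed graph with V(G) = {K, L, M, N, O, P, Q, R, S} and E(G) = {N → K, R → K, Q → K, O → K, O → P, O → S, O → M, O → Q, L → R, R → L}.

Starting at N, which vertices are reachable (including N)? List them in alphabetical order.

Start at N.
Its neighbours: K.
Nothing further is reachable.

K, N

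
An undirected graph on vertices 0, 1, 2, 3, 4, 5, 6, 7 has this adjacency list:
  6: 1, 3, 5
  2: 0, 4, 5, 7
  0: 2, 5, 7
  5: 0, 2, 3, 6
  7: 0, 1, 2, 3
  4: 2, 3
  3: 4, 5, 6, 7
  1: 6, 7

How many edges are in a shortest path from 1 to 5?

Distance 0: 1.
Distance 1: 6, 7.
Distance 2: 0, 2, 3, 5 — contains 5.

2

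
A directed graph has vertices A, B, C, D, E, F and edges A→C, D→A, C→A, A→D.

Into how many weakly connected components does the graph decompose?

4

From A: component {A, C, D}.
From B: component {B}.
From E: component {E}.
From F: component {F}.
That's 4 components.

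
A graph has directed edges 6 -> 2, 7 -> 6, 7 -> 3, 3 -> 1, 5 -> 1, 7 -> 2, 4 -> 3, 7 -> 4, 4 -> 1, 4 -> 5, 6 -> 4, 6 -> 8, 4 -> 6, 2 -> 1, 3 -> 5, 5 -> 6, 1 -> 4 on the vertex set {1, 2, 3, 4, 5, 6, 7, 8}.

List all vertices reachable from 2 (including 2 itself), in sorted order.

1, 2, 3, 4, 5, 6, 8

Start at 2.
Its neighbours: 1.
Then their neighbours: 4.
Then next layer: 3, 5, 6.
Then next layer: 8.
Nothing further is reachable.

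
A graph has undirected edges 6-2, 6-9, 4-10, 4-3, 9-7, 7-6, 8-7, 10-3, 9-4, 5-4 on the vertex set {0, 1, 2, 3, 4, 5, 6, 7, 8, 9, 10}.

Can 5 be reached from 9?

Explore from 9.
Distance 1: reach 4, 6, 7.
Distance 2: reach 2, 3, 5, 8, 10.
Found 5.

Yes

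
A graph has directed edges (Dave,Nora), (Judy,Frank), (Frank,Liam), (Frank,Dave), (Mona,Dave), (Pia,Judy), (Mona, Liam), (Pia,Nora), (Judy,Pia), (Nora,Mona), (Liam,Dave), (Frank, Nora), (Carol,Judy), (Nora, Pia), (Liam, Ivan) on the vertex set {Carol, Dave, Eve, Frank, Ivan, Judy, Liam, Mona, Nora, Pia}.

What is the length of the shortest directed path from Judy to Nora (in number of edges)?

2

Distance 0: Judy.
Distance 1: Frank, Pia.
Distance 2: Dave, Liam, Nora — contains Nora.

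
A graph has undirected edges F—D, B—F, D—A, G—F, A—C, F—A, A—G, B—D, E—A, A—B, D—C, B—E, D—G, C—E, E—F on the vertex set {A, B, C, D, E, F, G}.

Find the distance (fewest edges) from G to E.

2

Distance 0: G.
Distance 1: A, D, F.
Distance 2: B, C, E — contains E.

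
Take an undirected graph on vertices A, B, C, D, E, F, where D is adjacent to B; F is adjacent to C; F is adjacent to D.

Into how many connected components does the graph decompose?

From A: component {A}.
From B: component {B, C, D, F}.
From E: component {E}.
That's 3 components.

3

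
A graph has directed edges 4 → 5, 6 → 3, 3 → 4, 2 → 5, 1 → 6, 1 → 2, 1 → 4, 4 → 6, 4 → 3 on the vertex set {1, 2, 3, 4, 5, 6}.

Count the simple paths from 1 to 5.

1→2→5
1→4→5
1→6→3→4→5

3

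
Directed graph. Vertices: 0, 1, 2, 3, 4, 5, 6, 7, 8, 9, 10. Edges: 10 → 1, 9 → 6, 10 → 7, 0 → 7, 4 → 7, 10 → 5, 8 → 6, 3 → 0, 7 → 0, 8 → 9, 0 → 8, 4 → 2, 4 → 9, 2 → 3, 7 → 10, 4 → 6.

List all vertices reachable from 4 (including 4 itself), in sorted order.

Start at 4.
Its neighbours: 2, 6, 7, 9.
Then their neighbours: 0, 3, 10.
Then next layer: 1, 5, 8.
Every vertex is now reached.

0, 1, 2, 3, 4, 5, 6, 7, 8, 9, 10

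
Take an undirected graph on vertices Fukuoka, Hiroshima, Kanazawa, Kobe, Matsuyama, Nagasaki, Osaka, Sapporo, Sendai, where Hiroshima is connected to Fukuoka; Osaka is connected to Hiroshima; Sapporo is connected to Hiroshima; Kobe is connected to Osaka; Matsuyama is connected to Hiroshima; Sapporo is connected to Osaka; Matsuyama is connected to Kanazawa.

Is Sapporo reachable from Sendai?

Sendai has no edges, so nothing is reachable from it.

No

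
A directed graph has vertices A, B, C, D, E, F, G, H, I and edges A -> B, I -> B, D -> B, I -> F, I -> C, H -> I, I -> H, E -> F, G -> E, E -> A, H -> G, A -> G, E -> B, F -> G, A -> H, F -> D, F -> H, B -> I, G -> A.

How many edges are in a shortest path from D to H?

Distance 0: D.
Distance 1: B.
Distance 2: I.
Distance 3: C, F, H — contains H.

3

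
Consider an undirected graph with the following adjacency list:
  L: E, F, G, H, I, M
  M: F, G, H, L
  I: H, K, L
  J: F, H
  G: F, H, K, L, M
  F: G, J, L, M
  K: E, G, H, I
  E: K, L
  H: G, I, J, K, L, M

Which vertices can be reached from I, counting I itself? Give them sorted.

E, F, G, H, I, J, K, L, M

Start at I.
Its neighbours: H, K, L.
Then their neighbours: E, F, G, J, M.
Every vertex is now reached.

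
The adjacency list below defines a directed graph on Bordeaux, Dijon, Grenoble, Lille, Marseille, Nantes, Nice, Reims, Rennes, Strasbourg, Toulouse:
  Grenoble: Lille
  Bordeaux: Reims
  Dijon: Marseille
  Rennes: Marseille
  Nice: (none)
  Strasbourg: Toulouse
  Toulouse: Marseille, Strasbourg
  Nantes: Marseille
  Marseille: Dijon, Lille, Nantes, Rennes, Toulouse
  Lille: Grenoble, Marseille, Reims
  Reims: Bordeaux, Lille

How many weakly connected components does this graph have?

2

From Bordeaux: component {Bordeaux, Dijon, Grenoble, Lille, Marseille, Nantes, Reims, Rennes, Strasbourg, Toulouse}.
From Nice: component {Nice}.
That's 2 components.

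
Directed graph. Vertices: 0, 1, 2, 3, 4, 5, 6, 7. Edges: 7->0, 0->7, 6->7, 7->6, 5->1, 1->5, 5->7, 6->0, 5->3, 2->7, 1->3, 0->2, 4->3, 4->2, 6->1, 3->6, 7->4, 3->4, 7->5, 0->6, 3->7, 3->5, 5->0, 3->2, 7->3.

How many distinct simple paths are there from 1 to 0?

28

1→3→2→7→0
1→3→2→7→5→0
1→3→2→7→6→0
1→3→4→2→7→0
1→3→4→2→7→5→0
1→3→4→2→7→6→0
1→3→5→0
1→3→5→7→0
... and 20 more.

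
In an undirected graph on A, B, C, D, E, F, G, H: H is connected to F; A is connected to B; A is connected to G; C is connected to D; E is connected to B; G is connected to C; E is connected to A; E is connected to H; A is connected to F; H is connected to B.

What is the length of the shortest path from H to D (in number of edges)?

Distance 0: H.
Distance 1: B, E, F.
Distance 2: A.
Distance 3: G.
Distance 4: C.
Distance 5: D — contains D.

5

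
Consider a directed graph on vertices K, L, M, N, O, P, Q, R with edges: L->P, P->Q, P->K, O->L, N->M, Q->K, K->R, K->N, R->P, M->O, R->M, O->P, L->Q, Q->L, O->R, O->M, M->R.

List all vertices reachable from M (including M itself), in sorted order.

Start at M.
Its neighbours: O, R.
Then their neighbours: L, P.
Then next layer: K, Q.
Then next layer: N.
Every vertex is now reached.

K, L, M, N, O, P, Q, R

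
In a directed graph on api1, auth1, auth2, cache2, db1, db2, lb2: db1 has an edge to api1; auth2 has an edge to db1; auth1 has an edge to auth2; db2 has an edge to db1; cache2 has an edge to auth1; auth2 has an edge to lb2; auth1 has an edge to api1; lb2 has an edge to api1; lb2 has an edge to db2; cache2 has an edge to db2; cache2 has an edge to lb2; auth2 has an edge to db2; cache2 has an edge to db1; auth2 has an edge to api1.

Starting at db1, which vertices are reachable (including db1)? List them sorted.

api1, db1

Start at db1.
Its neighbours: api1.
Nothing further is reachable.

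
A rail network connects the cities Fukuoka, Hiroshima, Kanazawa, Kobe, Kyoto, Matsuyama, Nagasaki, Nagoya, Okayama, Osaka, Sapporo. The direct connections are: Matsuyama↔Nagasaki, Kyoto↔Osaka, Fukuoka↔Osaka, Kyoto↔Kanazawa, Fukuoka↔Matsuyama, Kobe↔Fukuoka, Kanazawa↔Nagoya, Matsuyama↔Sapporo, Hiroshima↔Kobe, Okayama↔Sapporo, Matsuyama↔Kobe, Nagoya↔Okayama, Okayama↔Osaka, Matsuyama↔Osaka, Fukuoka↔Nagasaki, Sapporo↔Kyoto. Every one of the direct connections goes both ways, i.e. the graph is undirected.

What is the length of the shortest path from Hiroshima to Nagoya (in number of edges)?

5

Distance 0: Hiroshima.
Distance 1: Kobe.
Distance 2: Fukuoka, Matsuyama.
Distance 3: Nagasaki, Osaka, Sapporo.
Distance 4: Kyoto, Okayama.
Distance 5: Kanazawa, Nagoya — contains Nagoya.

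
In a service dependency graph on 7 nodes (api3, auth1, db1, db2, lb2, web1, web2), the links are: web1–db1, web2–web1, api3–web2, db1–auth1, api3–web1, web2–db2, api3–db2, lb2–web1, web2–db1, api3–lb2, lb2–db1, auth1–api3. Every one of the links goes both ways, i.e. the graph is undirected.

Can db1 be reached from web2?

Explore from web2.
Distance 1: reach api3, db1, db2, web1.
Found db1.

Yes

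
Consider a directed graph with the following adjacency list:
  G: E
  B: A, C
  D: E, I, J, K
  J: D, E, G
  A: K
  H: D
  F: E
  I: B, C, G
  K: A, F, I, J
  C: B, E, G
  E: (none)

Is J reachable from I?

Yes

Explore from I.
Distance 1: reach B, C, G.
Distance 2: reach A, E.
Distance 3: reach K.
Distance 4: reach F, J.
Found J.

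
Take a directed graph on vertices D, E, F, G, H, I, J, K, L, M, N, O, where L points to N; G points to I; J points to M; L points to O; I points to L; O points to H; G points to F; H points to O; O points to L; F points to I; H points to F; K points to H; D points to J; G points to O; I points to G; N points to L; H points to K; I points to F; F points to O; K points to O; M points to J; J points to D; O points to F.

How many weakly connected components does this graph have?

3

From D: component {D, J, M}.
From E: component {E}.
From F: component {F, G, H, I, K, L, N, O}.
That's 3 components.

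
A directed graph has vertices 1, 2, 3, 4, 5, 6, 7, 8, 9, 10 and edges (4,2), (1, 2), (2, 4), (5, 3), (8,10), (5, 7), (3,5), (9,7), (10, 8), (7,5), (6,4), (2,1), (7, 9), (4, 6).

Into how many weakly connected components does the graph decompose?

From 1: component {1, 2, 4, 6}.
From 3: component {3, 5, 7, 9}.
From 8: component {8, 10}.
That's 3 components.

3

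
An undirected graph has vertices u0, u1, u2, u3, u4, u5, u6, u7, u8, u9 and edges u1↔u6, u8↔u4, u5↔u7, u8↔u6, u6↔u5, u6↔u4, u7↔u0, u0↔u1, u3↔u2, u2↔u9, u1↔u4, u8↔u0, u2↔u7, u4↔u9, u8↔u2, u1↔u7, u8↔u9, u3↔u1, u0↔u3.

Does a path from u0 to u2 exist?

Explore from u0.
Distance 1: reach u1, u3, u7, u8.
Distance 2: reach u2, u4, u5, u6, u9.
Found u2.

Yes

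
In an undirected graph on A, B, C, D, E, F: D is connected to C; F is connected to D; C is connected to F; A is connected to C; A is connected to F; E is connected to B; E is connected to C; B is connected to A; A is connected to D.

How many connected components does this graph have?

1

From A: component {A, B, C, D, E, F}.
That's 1 component.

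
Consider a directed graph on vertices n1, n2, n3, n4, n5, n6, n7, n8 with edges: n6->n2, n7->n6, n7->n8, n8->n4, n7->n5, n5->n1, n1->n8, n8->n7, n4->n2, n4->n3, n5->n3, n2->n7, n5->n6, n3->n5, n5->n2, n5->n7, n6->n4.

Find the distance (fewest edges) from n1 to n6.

Distance 0: n1.
Distance 1: n8.
Distance 2: n4, n7.
Distance 3: n2, n3, n5, n6 — contains n6.

3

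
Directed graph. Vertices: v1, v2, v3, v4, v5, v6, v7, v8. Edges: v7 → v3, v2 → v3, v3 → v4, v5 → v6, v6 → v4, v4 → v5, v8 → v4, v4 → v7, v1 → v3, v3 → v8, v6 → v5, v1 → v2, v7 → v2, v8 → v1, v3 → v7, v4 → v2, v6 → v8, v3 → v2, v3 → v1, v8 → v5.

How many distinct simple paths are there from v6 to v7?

8

v6→v4→v2→v3→v7
v6→v4→v7
v6→v8→v1→v2→v3→v4→v7
v6→v8→v1→v2→v3→v7
v6→v8→v1→v3→v4→v7
v6→v8→v1→v3→v7
v6→v8→v4→v2→v3→v7
v6→v8→v4→v7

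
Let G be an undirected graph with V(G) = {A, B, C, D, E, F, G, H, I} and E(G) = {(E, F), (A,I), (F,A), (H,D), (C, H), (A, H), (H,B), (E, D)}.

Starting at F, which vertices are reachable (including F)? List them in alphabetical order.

A, B, C, D, E, F, H, I

Start at F.
Its neighbours: A, E.
Then their neighbours: D, H, I.
Then next layer: B, C.
Nothing further is reachable.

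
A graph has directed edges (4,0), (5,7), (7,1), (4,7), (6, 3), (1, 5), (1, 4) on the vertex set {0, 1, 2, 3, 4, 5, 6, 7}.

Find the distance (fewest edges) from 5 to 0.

Distance 0: 5.
Distance 1: 7.
Distance 2: 1.
Distance 3: 4.
Distance 4: 0 — contains 0.

4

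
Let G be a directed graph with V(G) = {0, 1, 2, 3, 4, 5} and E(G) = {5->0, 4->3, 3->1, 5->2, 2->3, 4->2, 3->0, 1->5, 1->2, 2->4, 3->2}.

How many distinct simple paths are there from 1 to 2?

1→2
1→5→2

2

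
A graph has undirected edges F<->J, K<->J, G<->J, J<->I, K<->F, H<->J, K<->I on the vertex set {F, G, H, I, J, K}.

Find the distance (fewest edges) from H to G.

Distance 0: H.
Distance 1: J.
Distance 2: F, G, I, K — contains G.

2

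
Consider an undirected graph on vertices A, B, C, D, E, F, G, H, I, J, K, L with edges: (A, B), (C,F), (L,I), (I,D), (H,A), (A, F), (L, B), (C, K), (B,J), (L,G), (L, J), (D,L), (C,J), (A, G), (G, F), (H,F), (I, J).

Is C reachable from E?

E has no edges, so nothing is reachable from it.

No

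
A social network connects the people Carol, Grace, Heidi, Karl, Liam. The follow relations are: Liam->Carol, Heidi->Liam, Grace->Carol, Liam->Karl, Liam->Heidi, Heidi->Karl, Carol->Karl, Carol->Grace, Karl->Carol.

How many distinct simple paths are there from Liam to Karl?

3

Liam→Carol→Karl
Liam→Heidi→Karl
Liam→Karl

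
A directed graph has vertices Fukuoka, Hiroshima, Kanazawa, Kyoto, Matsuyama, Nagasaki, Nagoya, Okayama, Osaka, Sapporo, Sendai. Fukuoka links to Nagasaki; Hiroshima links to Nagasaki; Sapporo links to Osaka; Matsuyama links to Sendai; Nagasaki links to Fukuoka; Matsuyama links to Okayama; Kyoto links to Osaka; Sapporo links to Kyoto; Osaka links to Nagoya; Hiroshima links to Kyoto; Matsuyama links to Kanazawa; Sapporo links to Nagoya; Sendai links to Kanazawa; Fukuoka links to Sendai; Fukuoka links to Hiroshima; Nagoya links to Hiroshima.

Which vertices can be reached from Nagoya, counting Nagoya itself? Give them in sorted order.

Start at Nagoya.
Its neighbours: Hiroshima.
Then their neighbours: Kyoto, Nagasaki.
Then next layer: Fukuoka, Osaka.
Then next layer: Sendai.
Then next layer: Kanazawa.
Nothing further is reachable.

Fukuoka, Hiroshima, Kanazawa, Kyoto, Nagasaki, Nagoya, Osaka, Sendai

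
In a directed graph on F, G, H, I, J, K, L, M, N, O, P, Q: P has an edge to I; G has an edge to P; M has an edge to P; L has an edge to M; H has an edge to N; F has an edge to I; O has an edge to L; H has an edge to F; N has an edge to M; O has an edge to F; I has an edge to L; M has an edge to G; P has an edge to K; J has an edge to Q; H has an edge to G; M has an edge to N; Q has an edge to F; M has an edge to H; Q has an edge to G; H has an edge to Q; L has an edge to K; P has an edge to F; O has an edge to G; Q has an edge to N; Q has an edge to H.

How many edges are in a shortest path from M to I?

2

Distance 0: M.
Distance 1: G, H, N, P.
Distance 2: F, I, K, Q — contains I.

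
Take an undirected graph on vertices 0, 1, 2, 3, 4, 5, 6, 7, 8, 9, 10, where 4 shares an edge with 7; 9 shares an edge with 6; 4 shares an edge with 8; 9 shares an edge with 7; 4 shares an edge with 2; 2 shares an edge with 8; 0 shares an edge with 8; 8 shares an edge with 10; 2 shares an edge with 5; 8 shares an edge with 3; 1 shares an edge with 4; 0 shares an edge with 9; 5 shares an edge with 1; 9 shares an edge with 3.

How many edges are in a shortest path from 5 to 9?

4

Distance 0: 5.
Distance 1: 1, 2.
Distance 2: 4, 8.
Distance 3: 0, 3, 7, 10.
Distance 4: 9 — contains 9.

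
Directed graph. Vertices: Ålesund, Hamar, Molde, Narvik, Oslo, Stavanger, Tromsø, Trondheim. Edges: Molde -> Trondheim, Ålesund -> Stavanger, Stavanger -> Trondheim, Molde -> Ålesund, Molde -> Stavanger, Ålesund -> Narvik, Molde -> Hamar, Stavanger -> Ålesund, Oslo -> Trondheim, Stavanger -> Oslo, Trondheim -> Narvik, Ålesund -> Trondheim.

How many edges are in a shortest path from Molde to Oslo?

2

Distance 0: Molde.
Distance 1: Ålesund, Hamar, Stavanger, Trondheim.
Distance 2: Narvik, Oslo — contains Oslo.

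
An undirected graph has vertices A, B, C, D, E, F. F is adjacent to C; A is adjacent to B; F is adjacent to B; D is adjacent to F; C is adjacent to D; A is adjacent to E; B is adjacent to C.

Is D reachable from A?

Yes

Explore from A.
Distance 1: reach B, E.
Distance 2: reach C, F.
Distance 3: reach D.
Found D.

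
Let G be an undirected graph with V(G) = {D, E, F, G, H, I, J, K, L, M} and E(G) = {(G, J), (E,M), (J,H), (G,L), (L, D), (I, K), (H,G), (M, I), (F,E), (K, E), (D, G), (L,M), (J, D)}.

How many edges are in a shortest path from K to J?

5

Distance 0: K.
Distance 1: E, I.
Distance 2: F, M.
Distance 3: L.
Distance 4: D, G.
Distance 5: H, J — contains J.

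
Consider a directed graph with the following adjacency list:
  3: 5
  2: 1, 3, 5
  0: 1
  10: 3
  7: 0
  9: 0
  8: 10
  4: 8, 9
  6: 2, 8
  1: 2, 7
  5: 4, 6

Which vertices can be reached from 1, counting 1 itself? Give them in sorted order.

Start at 1.
Its neighbours: 2, 7.
Then their neighbours: 0, 3, 5.
Then next layer: 4, 6.
Then next layer: 8, 9.
Then next layer: 10.
Every vertex is now reached.

0, 1, 2, 3, 4, 5, 6, 7, 8, 9, 10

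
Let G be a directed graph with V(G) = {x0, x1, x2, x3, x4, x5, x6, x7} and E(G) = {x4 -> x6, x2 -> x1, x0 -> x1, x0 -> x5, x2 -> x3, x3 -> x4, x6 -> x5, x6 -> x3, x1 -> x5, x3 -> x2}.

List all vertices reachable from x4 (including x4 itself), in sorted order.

Start at x4.
Its neighbours: x6.
Then their neighbours: x3, x5.
Then next layer: x2.
Then next layer: x1.
Nothing further is reachable.

x1, x2, x3, x4, x5, x6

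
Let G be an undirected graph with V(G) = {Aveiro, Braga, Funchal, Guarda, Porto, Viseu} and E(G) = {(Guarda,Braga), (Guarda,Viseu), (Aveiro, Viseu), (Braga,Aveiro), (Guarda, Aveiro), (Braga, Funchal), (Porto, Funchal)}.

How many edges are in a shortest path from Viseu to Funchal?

Distance 0: Viseu.
Distance 1: Aveiro, Guarda.
Distance 2: Braga.
Distance 3: Funchal — contains Funchal.

3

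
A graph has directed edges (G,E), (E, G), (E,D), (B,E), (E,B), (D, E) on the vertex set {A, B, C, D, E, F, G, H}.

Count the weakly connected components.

From A: component {A}.
From B: component {B, D, E, G}.
From C: component {C}.
From F: component {F}.
From H: component {H}.
That's 5 components.

5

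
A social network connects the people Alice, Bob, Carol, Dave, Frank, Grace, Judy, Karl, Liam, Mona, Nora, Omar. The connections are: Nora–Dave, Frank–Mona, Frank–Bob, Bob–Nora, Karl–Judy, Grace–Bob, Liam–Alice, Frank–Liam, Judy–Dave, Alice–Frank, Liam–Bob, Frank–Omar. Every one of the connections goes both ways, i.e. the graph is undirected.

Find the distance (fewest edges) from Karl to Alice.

6

Distance 0: Karl.
Distance 1: Judy.
Distance 2: Dave.
Distance 3: Nora.
Distance 4: Bob.
Distance 5: Frank, Grace, Liam.
Distance 6: Alice, Mona, Omar — contains Alice.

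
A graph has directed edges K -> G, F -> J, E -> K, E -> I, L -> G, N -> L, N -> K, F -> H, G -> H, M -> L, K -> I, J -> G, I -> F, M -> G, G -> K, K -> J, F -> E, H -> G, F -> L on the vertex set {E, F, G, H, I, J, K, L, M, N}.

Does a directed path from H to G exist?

Explore from H.
Distance 1: reach G.
Found G.

Yes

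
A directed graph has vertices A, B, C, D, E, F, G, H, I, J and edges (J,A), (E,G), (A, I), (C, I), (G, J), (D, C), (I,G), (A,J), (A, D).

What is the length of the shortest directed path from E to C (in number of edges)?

Distance 0: E.
Distance 1: G.
Distance 2: J.
Distance 3: A.
Distance 4: D, I.
Distance 5: C — contains C.

5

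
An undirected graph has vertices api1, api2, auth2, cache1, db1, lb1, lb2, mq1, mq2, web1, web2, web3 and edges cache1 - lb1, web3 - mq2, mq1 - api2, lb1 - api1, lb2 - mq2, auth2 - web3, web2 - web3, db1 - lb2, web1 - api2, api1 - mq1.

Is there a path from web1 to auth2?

Explore from web1.
Distance 1: reach api2.
Distance 2: reach mq1.
Distance 3: reach api1.
Distance 4: reach lb1.
Distance 5: reach cache1.
The search is exhausted without reaching auth2; it lies in a different component.

No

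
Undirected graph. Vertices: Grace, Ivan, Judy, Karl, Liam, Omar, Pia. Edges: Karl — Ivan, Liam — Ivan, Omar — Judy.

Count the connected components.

From Grace: component {Grace}.
From Ivan: component {Ivan, Karl, Liam}.
From Judy: component {Judy, Omar}.
From Pia: component {Pia}.
That's 4 components.

4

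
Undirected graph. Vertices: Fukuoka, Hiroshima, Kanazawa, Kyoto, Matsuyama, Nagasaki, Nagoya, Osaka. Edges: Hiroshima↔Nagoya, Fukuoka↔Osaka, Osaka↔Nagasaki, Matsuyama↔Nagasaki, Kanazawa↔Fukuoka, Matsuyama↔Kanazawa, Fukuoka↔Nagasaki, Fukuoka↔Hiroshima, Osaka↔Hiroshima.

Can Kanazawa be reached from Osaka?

Yes

Explore from Osaka.
Distance 1: reach Fukuoka, Hiroshima, Nagasaki.
Distance 2: reach Kanazawa, Matsuyama, Nagoya.
Found Kanazawa.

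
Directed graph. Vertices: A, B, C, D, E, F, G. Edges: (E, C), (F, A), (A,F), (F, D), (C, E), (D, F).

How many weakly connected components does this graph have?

4

From A: component {A, D, F}.
From B: component {B}.
From C: component {C, E}.
From G: component {G}.
That's 4 components.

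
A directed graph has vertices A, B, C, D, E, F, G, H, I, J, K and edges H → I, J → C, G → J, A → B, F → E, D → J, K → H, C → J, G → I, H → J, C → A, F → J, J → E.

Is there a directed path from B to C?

No

B has no outgoing edges, so nothing is reachable from it.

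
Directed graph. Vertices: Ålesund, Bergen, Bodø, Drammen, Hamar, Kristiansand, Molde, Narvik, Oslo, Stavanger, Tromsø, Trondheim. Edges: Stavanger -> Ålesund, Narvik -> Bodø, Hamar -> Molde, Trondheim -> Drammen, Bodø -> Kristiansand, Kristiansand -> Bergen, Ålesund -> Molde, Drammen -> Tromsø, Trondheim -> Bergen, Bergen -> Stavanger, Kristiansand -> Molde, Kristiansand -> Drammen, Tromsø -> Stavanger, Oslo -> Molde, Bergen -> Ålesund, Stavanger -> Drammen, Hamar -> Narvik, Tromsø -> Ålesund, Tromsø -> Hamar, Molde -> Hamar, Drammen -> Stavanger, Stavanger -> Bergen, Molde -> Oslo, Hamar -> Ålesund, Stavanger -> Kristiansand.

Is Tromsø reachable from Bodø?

Yes

Explore from Bodø.
Distance 1: reach Kristiansand.
Distance 2: reach Bergen, Drammen, Molde.
Distance 3: reach Ålesund, Hamar, Oslo, Stavanger, Tromsø.
Found Tromsø.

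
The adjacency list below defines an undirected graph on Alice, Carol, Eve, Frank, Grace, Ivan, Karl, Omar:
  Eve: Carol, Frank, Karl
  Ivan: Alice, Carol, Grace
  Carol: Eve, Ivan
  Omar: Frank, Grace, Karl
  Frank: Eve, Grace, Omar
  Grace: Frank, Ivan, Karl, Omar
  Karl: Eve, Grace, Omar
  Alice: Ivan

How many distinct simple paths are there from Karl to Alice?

10

Karl–Eve–Carol–Ivan–Alice
Karl–Eve–Frank–Grace–Ivan–Alice
Karl–Eve–Frank–Omar–Grace–Ivan–Alice
Karl–Grace–Frank–Eve–Carol–Ivan–Alice
Karl–Grace–Ivan–Alice
Karl–Grace–Omar–Frank–Eve–Carol–Ivan–Alice
Karl–Omar–Frank–Eve–Carol–Ivan–Alice
Karl–Omar–Frank–Grace–Ivan–Alice
Karl–Omar–Grace–Frank–Eve–Carol–Ivan–Alice
Karl–Omar–Grace–Ivan–Alice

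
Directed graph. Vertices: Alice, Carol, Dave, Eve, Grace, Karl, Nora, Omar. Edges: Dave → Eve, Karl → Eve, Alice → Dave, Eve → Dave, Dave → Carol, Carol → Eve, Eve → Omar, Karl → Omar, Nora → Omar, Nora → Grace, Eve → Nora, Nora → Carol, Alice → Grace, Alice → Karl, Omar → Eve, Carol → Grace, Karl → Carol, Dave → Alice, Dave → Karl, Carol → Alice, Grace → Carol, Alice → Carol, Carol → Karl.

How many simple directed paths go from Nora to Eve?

17

Nora→Carol→Alice→Dave→Eve
Nora→Carol→Alice→Dave→Karl→Eve
Nora→Carol→Alice→Dave→Karl→Omar→Eve
Nora→Carol→Alice→Karl→Eve
Nora→Carol→Alice→Karl→Omar→Eve
Nora→Carol→Eve
Nora→Carol→Karl→Eve
Nora→Carol→Karl→Omar→Eve
... and 9 more.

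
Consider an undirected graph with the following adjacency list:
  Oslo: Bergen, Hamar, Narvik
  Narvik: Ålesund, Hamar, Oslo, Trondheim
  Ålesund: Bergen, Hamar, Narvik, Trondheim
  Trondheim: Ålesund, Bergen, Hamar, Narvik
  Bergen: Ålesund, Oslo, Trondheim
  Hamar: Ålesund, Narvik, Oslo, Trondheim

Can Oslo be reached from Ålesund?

Explore from Ålesund.
Distance 1: reach Bergen, Hamar, Narvik, Trondheim.
Distance 2: reach Oslo.
Found Oslo.

Yes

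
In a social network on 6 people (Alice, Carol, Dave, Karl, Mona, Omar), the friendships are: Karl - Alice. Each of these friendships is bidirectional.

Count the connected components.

From Alice: component {Alice, Karl}.
From Carol: component {Carol}.
From Dave: component {Dave}.
From Mona: component {Mona}.
From Omar: component {Omar}.
That's 5 components.

5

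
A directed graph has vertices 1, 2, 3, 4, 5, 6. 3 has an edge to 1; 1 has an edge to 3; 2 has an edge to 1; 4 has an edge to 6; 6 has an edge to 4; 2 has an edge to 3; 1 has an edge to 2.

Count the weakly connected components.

From 1: component {1, 2, 3}.
From 4: component {4, 6}.
From 5: component {5}.
That's 3 components.

3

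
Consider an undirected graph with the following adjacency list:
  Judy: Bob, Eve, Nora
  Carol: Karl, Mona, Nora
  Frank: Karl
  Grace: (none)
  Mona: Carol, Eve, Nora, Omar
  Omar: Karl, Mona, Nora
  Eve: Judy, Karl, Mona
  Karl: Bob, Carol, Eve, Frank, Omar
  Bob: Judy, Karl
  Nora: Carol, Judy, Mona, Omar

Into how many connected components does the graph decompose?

From Bob: component {Bob, Carol, Eve, Frank, Judy, Karl, Mona, Nora, Omar}.
From Grace: component {Grace}.
That's 2 components.

2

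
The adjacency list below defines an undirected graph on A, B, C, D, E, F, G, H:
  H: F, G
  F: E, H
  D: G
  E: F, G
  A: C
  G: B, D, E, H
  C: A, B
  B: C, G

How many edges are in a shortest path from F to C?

4

Distance 0: F.
Distance 1: E, H.
Distance 2: G.
Distance 3: B, D.
Distance 4: C — contains C.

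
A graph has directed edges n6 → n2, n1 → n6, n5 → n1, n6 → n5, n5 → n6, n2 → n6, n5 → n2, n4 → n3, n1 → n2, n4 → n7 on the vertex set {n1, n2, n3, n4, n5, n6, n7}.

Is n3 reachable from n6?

No

Explore from n6.
Distance 1: reach n2, n5.
Distance 2: reach n1.
The search from n6 is exhausted; no directed path reaches n3.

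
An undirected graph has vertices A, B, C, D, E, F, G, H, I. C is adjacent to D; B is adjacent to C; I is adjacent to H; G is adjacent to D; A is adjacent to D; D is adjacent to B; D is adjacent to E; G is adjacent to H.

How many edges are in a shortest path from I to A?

Distance 0: I.
Distance 1: H.
Distance 2: G.
Distance 3: D.
Distance 4: A, B, C, E — contains A.

4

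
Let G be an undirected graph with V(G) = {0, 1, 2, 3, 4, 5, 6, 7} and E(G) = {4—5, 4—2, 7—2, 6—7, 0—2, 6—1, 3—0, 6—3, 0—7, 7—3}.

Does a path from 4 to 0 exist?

Explore from 4.
Distance 1: reach 2, 5.
Distance 2: reach 0, 7.
Found 0.

Yes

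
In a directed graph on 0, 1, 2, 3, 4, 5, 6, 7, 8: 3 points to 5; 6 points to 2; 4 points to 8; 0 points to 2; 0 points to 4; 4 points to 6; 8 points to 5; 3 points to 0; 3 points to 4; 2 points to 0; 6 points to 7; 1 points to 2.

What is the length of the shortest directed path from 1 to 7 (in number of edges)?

5

Distance 0: 1.
Distance 1: 2.
Distance 2: 0.
Distance 3: 4.
Distance 4: 6, 8.
Distance 5: 5, 7 — contains 7.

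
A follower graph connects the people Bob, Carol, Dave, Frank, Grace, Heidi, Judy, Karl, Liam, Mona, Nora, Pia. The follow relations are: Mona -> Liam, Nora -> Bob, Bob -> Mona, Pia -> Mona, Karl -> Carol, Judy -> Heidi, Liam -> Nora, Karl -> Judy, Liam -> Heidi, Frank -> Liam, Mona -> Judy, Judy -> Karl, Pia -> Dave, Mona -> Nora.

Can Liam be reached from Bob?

Explore from Bob.
Distance 1: reach Mona.
Distance 2: reach Judy, Liam, Nora.
Found Liam.

Yes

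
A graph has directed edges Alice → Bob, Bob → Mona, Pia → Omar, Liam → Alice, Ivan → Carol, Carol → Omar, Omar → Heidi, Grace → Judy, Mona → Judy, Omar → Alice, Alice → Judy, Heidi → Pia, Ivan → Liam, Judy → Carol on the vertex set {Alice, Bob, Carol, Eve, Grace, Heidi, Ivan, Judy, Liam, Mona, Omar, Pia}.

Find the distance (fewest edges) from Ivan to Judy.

3

Distance 0: Ivan.
Distance 1: Carol, Liam.
Distance 2: Alice, Omar.
Distance 3: Bob, Heidi, Judy — contains Judy.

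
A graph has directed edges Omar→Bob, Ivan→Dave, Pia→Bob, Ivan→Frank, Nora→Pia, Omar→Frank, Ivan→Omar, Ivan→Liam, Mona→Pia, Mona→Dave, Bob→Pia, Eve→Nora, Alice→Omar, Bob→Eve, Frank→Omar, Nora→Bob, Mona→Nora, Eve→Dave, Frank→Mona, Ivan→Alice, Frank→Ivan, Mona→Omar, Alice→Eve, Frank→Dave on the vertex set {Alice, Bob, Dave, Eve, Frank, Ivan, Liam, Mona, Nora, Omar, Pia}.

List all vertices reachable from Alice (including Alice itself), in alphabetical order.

Start at Alice.
Its neighbours: Eve, Omar.
Then their neighbours: Bob, Dave, Frank, Nora.
Then next layer: Ivan, Mona, Pia.
Then next layer: Liam.
Every vertex is now reached.

Alice, Bob, Dave, Eve, Frank, Ivan, Liam, Mona, Nora, Omar, Pia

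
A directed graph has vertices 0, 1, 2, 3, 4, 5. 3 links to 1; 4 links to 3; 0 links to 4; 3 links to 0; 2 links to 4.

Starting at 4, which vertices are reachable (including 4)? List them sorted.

Start at 4.
Its neighbours: 3.
Then their neighbours: 0, 1.
Nothing further is reachable.

0, 1, 3, 4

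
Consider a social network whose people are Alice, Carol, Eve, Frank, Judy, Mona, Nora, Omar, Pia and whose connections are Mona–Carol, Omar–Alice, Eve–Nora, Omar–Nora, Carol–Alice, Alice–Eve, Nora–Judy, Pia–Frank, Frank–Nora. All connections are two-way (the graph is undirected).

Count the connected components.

1

From Alice: component {Alice, Carol, Eve, Frank, Judy, Mona, Nora, Omar, Pia}.
That's 1 component.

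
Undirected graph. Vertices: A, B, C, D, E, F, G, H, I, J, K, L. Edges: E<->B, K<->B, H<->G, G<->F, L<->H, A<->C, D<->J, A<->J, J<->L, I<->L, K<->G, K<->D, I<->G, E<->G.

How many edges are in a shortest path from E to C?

Distance 0: E.
Distance 1: B, G.
Distance 2: F, H, I, K.
Distance 3: D, L.
Distance 4: J.
Distance 5: A.
Distance 6: C — contains C.

6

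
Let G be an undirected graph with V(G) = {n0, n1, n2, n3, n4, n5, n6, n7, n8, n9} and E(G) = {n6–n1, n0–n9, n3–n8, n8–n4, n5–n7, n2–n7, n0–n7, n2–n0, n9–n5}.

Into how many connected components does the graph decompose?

From n0: component {n0, n2, n5, n7, n9}.
From n1: component {n1, n6}.
From n3: component {n3, n4, n8}.
That's 3 components.

3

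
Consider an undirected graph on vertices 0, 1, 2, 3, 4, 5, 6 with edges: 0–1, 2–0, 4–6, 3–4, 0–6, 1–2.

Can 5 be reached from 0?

No

Explore from 0.
Distance 1: reach 1, 2, 6.
Distance 2: reach 4.
Distance 3: reach 3.
The search is exhausted without reaching 5; it lies in a different component.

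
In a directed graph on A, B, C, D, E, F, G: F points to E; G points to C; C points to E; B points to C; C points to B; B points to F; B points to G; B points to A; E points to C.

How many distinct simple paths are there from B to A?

B→A

1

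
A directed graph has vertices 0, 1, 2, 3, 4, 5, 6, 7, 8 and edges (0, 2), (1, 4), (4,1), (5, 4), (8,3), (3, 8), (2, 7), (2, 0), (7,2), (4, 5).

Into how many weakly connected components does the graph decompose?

4

From 0: component {0, 2, 7}.
From 1: component {1, 4, 5}.
From 3: component {3, 8}.
From 6: component {6}.
That's 4 components.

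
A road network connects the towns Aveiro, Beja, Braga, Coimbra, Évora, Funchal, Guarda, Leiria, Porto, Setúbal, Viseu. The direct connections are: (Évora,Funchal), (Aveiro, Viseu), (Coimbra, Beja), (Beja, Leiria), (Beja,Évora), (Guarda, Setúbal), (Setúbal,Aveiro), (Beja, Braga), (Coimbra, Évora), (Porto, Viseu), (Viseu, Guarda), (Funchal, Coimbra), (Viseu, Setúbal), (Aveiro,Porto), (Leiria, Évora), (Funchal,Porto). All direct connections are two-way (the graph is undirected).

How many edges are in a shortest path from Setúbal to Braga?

6

Distance 0: Setúbal.
Distance 1: Aveiro, Guarda, Viseu.
Distance 2: Porto.
Distance 3: Funchal.
Distance 4: Coimbra, Évora.
Distance 5: Beja, Leiria.
Distance 6: Braga — contains Braga.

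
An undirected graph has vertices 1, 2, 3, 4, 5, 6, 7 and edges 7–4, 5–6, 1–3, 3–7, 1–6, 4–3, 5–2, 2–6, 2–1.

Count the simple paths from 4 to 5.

8

4–3–1–2–5
4–3–1–2–6–5
4–3–1–6–2–5
4–3–1–6–5
4–7–3–1–2–5
4–7–3–1–2–6–5
4–7–3–1–6–2–5
4–7–3–1–6–5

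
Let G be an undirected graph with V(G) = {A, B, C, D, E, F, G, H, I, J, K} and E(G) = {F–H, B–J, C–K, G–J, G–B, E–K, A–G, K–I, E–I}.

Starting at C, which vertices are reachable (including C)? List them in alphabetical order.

Start at C.
Its neighbours: K.
Then their neighbours: E, I.
Nothing further is reachable.

C, E, I, K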